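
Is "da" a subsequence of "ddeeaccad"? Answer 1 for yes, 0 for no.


Check if "da" is a subsequence of "ddeeaccad"
Greedy scan:
  Position 0 ('d'): matches sub[0] = 'd'
  Position 1 ('d'): no match needed
  Position 2 ('e'): no match needed
  Position 3 ('e'): no match needed
  Position 4 ('a'): matches sub[1] = 'a'
  Position 5 ('c'): no match needed
  Position 6 ('c'): no match needed
  Position 7 ('a'): no match needed
  Position 8 ('d'): no match needed
All 2 characters matched => is a subsequence

1


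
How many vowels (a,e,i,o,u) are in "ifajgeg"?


Input: ifajgeg
Checking each character:
  'i' at position 0: vowel (running total: 1)
  'f' at position 1: consonant
  'a' at position 2: vowel (running total: 2)
  'j' at position 3: consonant
  'g' at position 4: consonant
  'e' at position 5: vowel (running total: 3)
  'g' at position 6: consonant
Total vowels: 3

3


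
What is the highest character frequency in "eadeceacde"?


Input: eadeceacde
Character counts:
  'a': 2
  'c': 2
  'd': 2
  'e': 4
Maximum frequency: 4

4


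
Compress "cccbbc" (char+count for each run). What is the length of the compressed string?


Input: cccbbc
Runs:
  'c' x 3 => "c3"
  'b' x 2 => "b2"
  'c' x 1 => "c1"
Compressed: "c3b2c1"
Compressed length: 6

6


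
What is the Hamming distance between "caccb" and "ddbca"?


Comparing "caccb" and "ddbca" position by position:
  Position 0: 'c' vs 'd' => differ
  Position 1: 'a' vs 'd' => differ
  Position 2: 'c' vs 'b' => differ
  Position 3: 'c' vs 'c' => same
  Position 4: 'b' vs 'a' => differ
Total differences (Hamming distance): 4

4


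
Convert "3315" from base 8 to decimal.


Input: "3315" in base 8
Positional expansion:
  Digit '3' (value 3) x 8^3 = 1536
  Digit '3' (value 3) x 8^2 = 192
  Digit '1' (value 1) x 8^1 = 8
  Digit '5' (value 5) x 8^0 = 5
Sum = 1741

1741


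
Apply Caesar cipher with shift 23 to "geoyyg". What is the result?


Caesar cipher: shift "geoyyg" by 23
  'g' (pos 6) + 23 = pos 3 = 'd'
  'e' (pos 4) + 23 = pos 1 = 'b'
  'o' (pos 14) + 23 = pos 11 = 'l'
  'y' (pos 24) + 23 = pos 21 = 'v'
  'y' (pos 24) + 23 = pos 21 = 'v'
  'g' (pos 6) + 23 = pos 3 = 'd'
Result: dblvvd

dblvvd


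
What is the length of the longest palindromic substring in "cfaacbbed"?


Input: "cfaacbbed"
Checking substrings for palindromes:
  [2:4] "aa" (len 2) => palindrome
  [5:7] "bb" (len 2) => palindrome
Longest palindromic substring: "aa" with length 2

2


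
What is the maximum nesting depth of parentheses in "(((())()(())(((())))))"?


Input: "(((())()(())(((())))))"
Tracking depth:
  Position 0 '(': depth becomes 1
  Position 1 '(': depth becomes 2
  Position 2 '(': depth becomes 3
  Position 3 '(': depth becomes 4
  Position 4 ')': depth becomes 3
  Position 5 ')': depth becomes 2
  Position 6 '(': depth becomes 3
  Position 7 ')': depth becomes 2
  Position 8 '(': depth becomes 3
  Position 9 '(': depth becomes 4
  Position 10 ')': depth becomes 3
  Position 11 ')': depth becomes 2
  Position 12 '(': depth becomes 3
  Position 13 '(': depth becomes 4
  Position 14 '(': depth becomes 5
  Position 15 '(': depth becomes 6
  Position 16 ')': depth becomes 5
  Position 17 ')': depth becomes 4
  Position 18 ')': depth becomes 3
  Position 19 ')': depth becomes 2
  Position 20 ')': depth becomes 1
  Position 21 ')': depth becomes 0
Maximum depth reached: 6

6


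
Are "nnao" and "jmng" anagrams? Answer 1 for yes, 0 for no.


Strings: "nnao", "jmng"
Sorted first:  anno
Sorted second: gjmn
Differ at position 0: 'a' vs 'g' => not anagrams

0


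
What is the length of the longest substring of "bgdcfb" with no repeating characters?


Input: "bgdcfb"
Sliding window (track last position of each char):
  Position 0 ('b'): window [0,0] length 1 -- new best
  Position 1 ('g'): window [0,1] length 2 -- new best
  Position 2 ('d'): window [0,2] length 3 -- new best
  Position 3 ('c'): window [0,3] length 4 -- new best
  Position 4 ('f'): window [0,4] length 5 -- new best
  Position 5 ('b'): repeat (last at 0), move window start to 1
  Position 5 ('b'): window [1,5] length 5
Longest substring with no repeats: "bgdcf" with length 5

5


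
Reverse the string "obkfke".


Input: obkfke
Reading characters right to left:
  Position 5: 'e'
  Position 4: 'k'
  Position 3: 'f'
  Position 2: 'k'
  Position 1: 'b'
  Position 0: 'o'
Reversed: ekfkbo

ekfkbo


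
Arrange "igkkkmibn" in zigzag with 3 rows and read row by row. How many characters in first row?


Zigzag "igkkkmibn" into 3 rows:
Placing characters:
  'i' => row 0
  'g' => row 1
  'k' => row 2
  'k' => row 1
  'k' => row 0
  'm' => row 1
  'i' => row 2
  'b' => row 1
  'n' => row 0
Rows:
  Row 0: "ikn"
  Row 1: "gkmb"
  Row 2: "ki"
First row length: 3

3


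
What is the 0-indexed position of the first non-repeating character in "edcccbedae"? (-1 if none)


Input: edcccbedae
Character frequencies:
  'a': 1
  'b': 1
  'c': 3
  'd': 2
  'e': 3
Scanning left to right for freq == 1:
  Position 0 ('e'): freq=3, skip
  Position 1 ('d'): freq=2, skip
  Position 2 ('c'): freq=3, skip
  Position 3 ('c'): freq=3, skip
  Position 4 ('c'): freq=3, skip
  Position 5 ('b'): unique! => answer = 5

5


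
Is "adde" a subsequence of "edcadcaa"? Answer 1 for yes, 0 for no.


Check if "adde" is a subsequence of "edcadcaa"
Greedy scan:
  Position 0 ('e'): no match needed
  Position 1 ('d'): no match needed
  Position 2 ('c'): no match needed
  Position 3 ('a'): matches sub[0] = 'a'
  Position 4 ('d'): matches sub[1] = 'd'
  Position 5 ('c'): no match needed
  Position 6 ('a'): no match needed
  Position 7 ('a'): no match needed
Only matched 2/4 characters => not a subsequence

0


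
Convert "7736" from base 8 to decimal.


Input: "7736" in base 8
Positional expansion:
  Digit '7' (value 7) x 8^3 = 3584
  Digit '7' (value 7) x 8^2 = 448
  Digit '3' (value 3) x 8^1 = 24
  Digit '6' (value 6) x 8^0 = 6
Sum = 4062

4062


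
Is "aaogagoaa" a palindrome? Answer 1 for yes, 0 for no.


Input: aaogagoaa
Reversed: aaogagoaa
  Compare pos 0 ('a') with pos 8 ('a'): match
  Compare pos 1 ('a') with pos 7 ('a'): match
  Compare pos 2 ('o') with pos 6 ('o'): match
  Compare pos 3 ('g') with pos 5 ('g'): match
Result: palindrome

1


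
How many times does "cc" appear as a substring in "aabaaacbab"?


Searching for "cc" in "aabaaacbab"
Scanning each position:
  Position 0: "aa" => no
  Position 1: "ab" => no
  Position 2: "ba" => no
  Position 3: "aa" => no
  Position 4: "aa" => no
  Position 5: "ac" => no
  Position 6: "cb" => no
  Position 7: "ba" => no
  Position 8: "ab" => no
Total occurrences: 0

0


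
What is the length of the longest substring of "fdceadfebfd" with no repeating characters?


Input: "fdceadfebfd"
Sliding window (track last position of each char):
  Position 0 ('f'): window [0,0] length 1 -- new best
  Position 1 ('d'): window [0,1] length 2 -- new best
  Position 2 ('c'): window [0,2] length 3 -- new best
  Position 3 ('e'): window [0,3] length 4 -- new best
  Position 4 ('a'): window [0,4] length 5 -- new best
  Position 5 ('d'): repeat (last at 1), move window start to 2
  Position 5 ('d'): window [2,5] length 4
  Position 6 ('f'): window [2,6] length 5
  Position 7 ('e'): repeat (last at 3), move window start to 4
  Position 7 ('e'): window [4,7] length 4
  Position 8 ('b'): window [4,8] length 5
  Position 9 ('f'): repeat (last at 6), move window start to 7
  Position 9 ('f'): window [7,9] length 3
  Position 10 ('d'): window [7,10] length 4
Longest substring with no repeats: "fdcea" with length 5

5


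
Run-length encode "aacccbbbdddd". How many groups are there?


Input: aacccbbbdddd
Scanning for consecutive runs:
  Group 1: 'a' x 2 (positions 0-1)
  Group 2: 'c' x 3 (positions 2-4)
  Group 3: 'b' x 3 (positions 5-7)
  Group 4: 'd' x 4 (positions 8-11)
Total groups: 4

4


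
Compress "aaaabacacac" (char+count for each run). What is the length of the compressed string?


Input: aaaabacacac
Runs:
  'a' x 4 => "a4"
  'b' x 1 => "b1"
  'a' x 1 => "a1"
  'c' x 1 => "c1"
  'a' x 1 => "a1"
  'c' x 1 => "c1"
  'a' x 1 => "a1"
  'c' x 1 => "c1"
Compressed: "a4b1a1c1a1c1a1c1"
Compressed length: 16

16


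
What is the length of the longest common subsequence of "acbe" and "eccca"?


LCS of "acbe" and "eccca"
DP table:
           e    c    c    c    a
      0    0    0    0    0    0
  a   0    0    0    0    0    1
  c   0    0    1    1    1    1
  b   0    0    1    1    1    1
  e   0    1    1    1    1    1
LCS length = dp[4][5] = 1

1


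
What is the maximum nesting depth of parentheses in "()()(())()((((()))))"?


Input: "()()(())()((((()))))"
Tracking depth:
  Position 0 '(': depth becomes 1
  Position 1 ')': depth becomes 0
  Position 2 '(': depth becomes 1
  Position 3 ')': depth becomes 0
  Position 4 '(': depth becomes 1
  Position 5 '(': depth becomes 2
  Position 6 ')': depth becomes 1
  Position 7 ')': depth becomes 0
  Position 8 '(': depth becomes 1
  Position 9 ')': depth becomes 0
  Position 10 '(': depth becomes 1
  Position 11 '(': depth becomes 2
  Position 12 '(': depth becomes 3
  Position 13 '(': depth becomes 4
  Position 14 '(': depth becomes 5
  Position 15 ')': depth becomes 4
  Position 16 ')': depth becomes 3
  Position 17 ')': depth becomes 2
  Position 18 ')': depth becomes 1
  Position 19 ')': depth becomes 0
Maximum depth reached: 5

5


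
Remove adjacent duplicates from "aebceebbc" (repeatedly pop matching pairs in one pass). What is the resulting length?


Input: aebceebbc
Stack-based adjacent duplicate removal:
  Read 'a': push. Stack: a
  Read 'e': push. Stack: ae
  Read 'b': push. Stack: aeb
  Read 'c': push. Stack: aebc
  Read 'e': push. Stack: aebce
  Read 'e': matches stack top 'e' => pop. Stack: aebc
  Read 'b': push. Stack: aebcb
  Read 'b': matches stack top 'b' => pop. Stack: aebc
  Read 'c': matches stack top 'c' => pop. Stack: aeb
Final stack: "aeb" (length 3)

3


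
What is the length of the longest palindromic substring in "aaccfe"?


Input: "aaccfe"
Checking substrings for palindromes:
  [0:2] "aa" (len 2) => palindrome
  [2:4] "cc" (len 2) => palindrome
Longest palindromic substring: "aa" with length 2

2


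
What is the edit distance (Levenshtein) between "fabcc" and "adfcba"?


Computing edit distance: "fabcc" -> "adfcba"
DP table:
           a    d    f    c    b    a
      0    1    2    3    4    5    6
  f   1    1    2    2    3    4    5
  a   2    1    2    3    3    4    4
  b   3    2    2    3    4    3    4
  c   4    3    3    3    3    4    4
  c   5    4    4    4    3    4    5
Edit distance = dp[5][6] = 5

5


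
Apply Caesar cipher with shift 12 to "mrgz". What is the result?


Caesar cipher: shift "mrgz" by 12
  'm' (pos 12) + 12 = pos 24 = 'y'
  'r' (pos 17) + 12 = pos 3 = 'd'
  'g' (pos 6) + 12 = pos 18 = 's'
  'z' (pos 25) + 12 = pos 11 = 'l'
Result: ydsl

ydsl


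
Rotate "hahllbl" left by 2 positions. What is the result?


Input: "hahllbl", rotate left by 2
First 2 characters: "ha"
Remaining characters: "hllbl"
Concatenate remaining + first: "hllbl" + "ha" = "hllblha"

hllblha


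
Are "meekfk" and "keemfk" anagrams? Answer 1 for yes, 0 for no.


Strings: "meekfk", "keemfk"
Sorted first:  eefkkm
Sorted second: eefkkm
Sorted forms match => anagrams

1


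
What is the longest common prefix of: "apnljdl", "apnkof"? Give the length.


Words: apnljdl, apnkof
  Position 0: all 'a' => match
  Position 1: all 'p' => match
  Position 2: all 'n' => match
  Position 3: ('l', 'k') => mismatch, stop
LCP = "apn" (length 3)

3


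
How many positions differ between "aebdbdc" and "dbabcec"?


Comparing "aebdbdc" and "dbabcec" position by position:
  Position 0: 'a' vs 'd' => DIFFER
  Position 1: 'e' vs 'b' => DIFFER
  Position 2: 'b' vs 'a' => DIFFER
  Position 3: 'd' vs 'b' => DIFFER
  Position 4: 'b' vs 'c' => DIFFER
  Position 5: 'd' vs 'e' => DIFFER
  Position 6: 'c' vs 'c' => same
Positions that differ: 6

6


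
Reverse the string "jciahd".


Input: jciahd
Reading characters right to left:
  Position 5: 'd'
  Position 4: 'h'
  Position 3: 'a'
  Position 2: 'i'
  Position 1: 'c'
  Position 0: 'j'
Reversed: dhaicj

dhaicj


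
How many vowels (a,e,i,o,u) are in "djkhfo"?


Input: djkhfo
Checking each character:
  'd' at position 0: consonant
  'j' at position 1: consonant
  'k' at position 2: consonant
  'h' at position 3: consonant
  'f' at position 4: consonant
  'o' at position 5: vowel (running total: 1)
Total vowels: 1

1


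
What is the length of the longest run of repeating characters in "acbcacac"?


Input: "acbcacac"
Scanning for longest run:
  Position 1 ('c'): new char, reset run to 1
  Position 2 ('b'): new char, reset run to 1
  Position 3 ('c'): new char, reset run to 1
  Position 4 ('a'): new char, reset run to 1
  Position 5 ('c'): new char, reset run to 1
  Position 6 ('a'): new char, reset run to 1
  Position 7 ('c'): new char, reset run to 1
Longest run: 'a' with length 1

1


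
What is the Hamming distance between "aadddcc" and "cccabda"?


Comparing "aadddcc" and "cccabda" position by position:
  Position 0: 'a' vs 'c' => differ
  Position 1: 'a' vs 'c' => differ
  Position 2: 'd' vs 'c' => differ
  Position 3: 'd' vs 'a' => differ
  Position 4: 'd' vs 'b' => differ
  Position 5: 'c' vs 'd' => differ
  Position 6: 'c' vs 'a' => differ
Total differences (Hamming distance): 7

7


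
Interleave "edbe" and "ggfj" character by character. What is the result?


Interleaving "edbe" and "ggfj":
  Position 0: 'e' from first, 'g' from second => "eg"
  Position 1: 'd' from first, 'g' from second => "dg"
  Position 2: 'b' from first, 'f' from second => "bf"
  Position 3: 'e' from first, 'j' from second => "ej"
Result: egdgbfej

egdgbfej


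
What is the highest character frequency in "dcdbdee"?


Input: dcdbdee
Character counts:
  'b': 1
  'c': 1
  'd': 3
  'e': 2
Maximum frequency: 3

3


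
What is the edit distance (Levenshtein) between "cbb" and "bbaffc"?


Computing edit distance: "cbb" -> "bbaffc"
DP table:
           b    b    a    f    f    c
      0    1    2    3    4    5    6
  c   1    1    2    3    4    5    5
  b   2    1    1    2    3    4    5
  b   3    2    1    2    3    4    5
Edit distance = dp[3][6] = 5

5


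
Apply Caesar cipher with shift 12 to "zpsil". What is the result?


Caesar cipher: shift "zpsil" by 12
  'z' (pos 25) + 12 = pos 11 = 'l'
  'p' (pos 15) + 12 = pos 1 = 'b'
  's' (pos 18) + 12 = pos 4 = 'e'
  'i' (pos 8) + 12 = pos 20 = 'u'
  'l' (pos 11) + 12 = pos 23 = 'x'
Result: lbeux

lbeux


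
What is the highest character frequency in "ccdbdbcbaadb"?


Input: ccdbdbcbaadb
Character counts:
  'a': 2
  'b': 4
  'c': 3
  'd': 3
Maximum frequency: 4

4


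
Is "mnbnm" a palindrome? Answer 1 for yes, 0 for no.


Input: mnbnm
Reversed: mnbnm
  Compare pos 0 ('m') with pos 4 ('m'): match
  Compare pos 1 ('n') with pos 3 ('n'): match
Result: palindrome

1


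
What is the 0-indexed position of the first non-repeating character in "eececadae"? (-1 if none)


Input: eececadae
Character frequencies:
  'a': 2
  'c': 2
  'd': 1
  'e': 4
Scanning left to right for freq == 1:
  Position 0 ('e'): freq=4, skip
  Position 1 ('e'): freq=4, skip
  Position 2 ('c'): freq=2, skip
  Position 3 ('e'): freq=4, skip
  Position 4 ('c'): freq=2, skip
  Position 5 ('a'): freq=2, skip
  Position 6 ('d'): unique! => answer = 6

6


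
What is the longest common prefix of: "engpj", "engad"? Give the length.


Words: engpj, engad
  Position 0: all 'e' => match
  Position 1: all 'n' => match
  Position 2: all 'g' => match
  Position 3: ('p', 'a') => mismatch, stop
LCP = "eng" (length 3)

3


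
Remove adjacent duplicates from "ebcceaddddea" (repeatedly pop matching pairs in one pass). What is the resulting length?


Input: ebcceaddddea
Stack-based adjacent duplicate removal:
  Read 'e': push. Stack: e
  Read 'b': push. Stack: eb
  Read 'c': push. Stack: ebc
  Read 'c': matches stack top 'c' => pop. Stack: eb
  Read 'e': push. Stack: ebe
  Read 'a': push. Stack: ebea
  Read 'd': push. Stack: ebead
  Read 'd': matches stack top 'd' => pop. Stack: ebea
  Read 'd': push. Stack: ebead
  Read 'd': matches stack top 'd' => pop. Stack: ebea
  Read 'e': push. Stack: ebeae
  Read 'a': push. Stack: ebeaea
Final stack: "ebeaea" (length 6)

6


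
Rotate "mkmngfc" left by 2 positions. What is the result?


Input: "mkmngfc", rotate left by 2
First 2 characters: "mk"
Remaining characters: "mngfc"
Concatenate remaining + first: "mngfc" + "mk" = "mngfcmk"

mngfcmk


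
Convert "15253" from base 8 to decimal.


Input: "15253" in base 8
Positional expansion:
  Digit '1' (value 1) x 8^4 = 4096
  Digit '5' (value 5) x 8^3 = 2560
  Digit '2' (value 2) x 8^2 = 128
  Digit '5' (value 5) x 8^1 = 40
  Digit '3' (value 3) x 8^0 = 3
Sum = 6827

6827


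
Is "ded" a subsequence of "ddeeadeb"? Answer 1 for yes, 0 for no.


Check if "ded" is a subsequence of "ddeeadeb"
Greedy scan:
  Position 0 ('d'): matches sub[0] = 'd'
  Position 1 ('d'): no match needed
  Position 2 ('e'): matches sub[1] = 'e'
  Position 3 ('e'): no match needed
  Position 4 ('a'): no match needed
  Position 5 ('d'): matches sub[2] = 'd'
  Position 6 ('e'): no match needed
  Position 7 ('b'): no match needed
All 3 characters matched => is a subsequence

1


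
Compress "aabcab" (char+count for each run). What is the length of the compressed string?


Input: aabcab
Runs:
  'a' x 2 => "a2"
  'b' x 1 => "b1"
  'c' x 1 => "c1"
  'a' x 1 => "a1"
  'b' x 1 => "b1"
Compressed: "a2b1c1a1b1"
Compressed length: 10

10


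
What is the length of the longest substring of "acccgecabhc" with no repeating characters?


Input: "acccgecabhc"
Sliding window (track last position of each char):
  Position 0 ('a'): window [0,0] length 1 -- new best
  Position 1 ('c'): window [0,1] length 2 -- new best
  Position 2 ('c'): repeat (last at 1), move window start to 2
  Position 2 ('c'): window [2,2] length 1
  Position 3 ('c'): repeat (last at 2), move window start to 3
  Position 3 ('c'): window [3,3] length 1
  Position 4 ('g'): window [3,4] length 2
  Position 5 ('e'): window [3,5] length 3 -- new best
  Position 6 ('c'): repeat (last at 3), move window start to 4
  Position 6 ('c'): window [4,6] length 3
  Position 7 ('a'): window [4,7] length 4 -- new best
  Position 8 ('b'): window [4,8] length 5 -- new best
  Position 9 ('h'): window [4,9] length 6 -- new best
  Position 10 ('c'): repeat (last at 6), move window start to 7
  Position 10 ('c'): window [7,10] length 4
Longest substring with no repeats: "gecabh" with length 6

6


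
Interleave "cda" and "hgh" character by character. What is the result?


Interleaving "cda" and "hgh":
  Position 0: 'c' from first, 'h' from second => "ch"
  Position 1: 'd' from first, 'g' from second => "dg"
  Position 2: 'a' from first, 'h' from second => "ah"
Result: chdgah

chdgah


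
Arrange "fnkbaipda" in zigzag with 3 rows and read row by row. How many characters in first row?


Zigzag "fnkbaipda" into 3 rows:
Placing characters:
  'f' => row 0
  'n' => row 1
  'k' => row 2
  'b' => row 1
  'a' => row 0
  'i' => row 1
  'p' => row 2
  'd' => row 1
  'a' => row 0
Rows:
  Row 0: "faa"
  Row 1: "nbid"
  Row 2: "kp"
First row length: 3

3


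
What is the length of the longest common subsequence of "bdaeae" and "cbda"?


LCS of "bdaeae" and "cbda"
DP table:
           c    b    d    a
      0    0    0    0    0
  b   0    0    1    1    1
  d   0    0    1    2    2
  a   0    0    1    2    3
  e   0    0    1    2    3
  a   0    0    1    2    3
  e   0    0    1    2    3
LCS length = dp[6][4] = 3

3


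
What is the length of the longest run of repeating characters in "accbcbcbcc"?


Input: "accbcbcbcc"
Scanning for longest run:
  Position 1 ('c'): new char, reset run to 1
  Position 2 ('c'): continues run of 'c', length=2
  Position 3 ('b'): new char, reset run to 1
  Position 4 ('c'): new char, reset run to 1
  Position 5 ('b'): new char, reset run to 1
  Position 6 ('c'): new char, reset run to 1
  Position 7 ('b'): new char, reset run to 1
  Position 8 ('c'): new char, reset run to 1
  Position 9 ('c'): continues run of 'c', length=2
Longest run: 'c' with length 2

2


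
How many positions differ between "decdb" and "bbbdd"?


Comparing "decdb" and "bbbdd" position by position:
  Position 0: 'd' vs 'b' => DIFFER
  Position 1: 'e' vs 'b' => DIFFER
  Position 2: 'c' vs 'b' => DIFFER
  Position 3: 'd' vs 'd' => same
  Position 4: 'b' vs 'd' => DIFFER
Positions that differ: 4

4


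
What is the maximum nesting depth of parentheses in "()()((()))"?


Input: "()()((()))"
Tracking depth:
  Position 0 '(': depth becomes 1
  Position 1 ')': depth becomes 0
  Position 2 '(': depth becomes 1
  Position 3 ')': depth becomes 0
  Position 4 '(': depth becomes 1
  Position 5 '(': depth becomes 2
  Position 6 '(': depth becomes 3
  Position 7 ')': depth becomes 2
  Position 8 ')': depth becomes 1
  Position 9 ')': depth becomes 0
Maximum depth reached: 3

3


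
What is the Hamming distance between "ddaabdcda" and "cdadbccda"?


Comparing "ddaabdcda" and "cdadbccda" position by position:
  Position 0: 'd' vs 'c' => differ
  Position 1: 'd' vs 'd' => same
  Position 2: 'a' vs 'a' => same
  Position 3: 'a' vs 'd' => differ
  Position 4: 'b' vs 'b' => same
  Position 5: 'd' vs 'c' => differ
  Position 6: 'c' vs 'c' => same
  Position 7: 'd' vs 'd' => same
  Position 8: 'a' vs 'a' => same
Total differences (Hamming distance): 3

3


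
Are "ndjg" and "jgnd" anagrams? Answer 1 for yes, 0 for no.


Strings: "ndjg", "jgnd"
Sorted first:  dgjn
Sorted second: dgjn
Sorted forms match => anagrams

1


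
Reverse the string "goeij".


Input: goeij
Reading characters right to left:
  Position 4: 'j'
  Position 3: 'i'
  Position 2: 'e'
  Position 1: 'o'
  Position 0: 'g'
Reversed: jieog

jieog


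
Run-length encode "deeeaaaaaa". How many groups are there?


Input: deeeaaaaaa
Scanning for consecutive runs:
  Group 1: 'd' x 1 (positions 0-0)
  Group 2: 'e' x 3 (positions 1-3)
  Group 3: 'a' x 6 (positions 4-9)
Total groups: 3

3


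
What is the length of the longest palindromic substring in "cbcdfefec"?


Input: "cbcdfefec"
Checking substrings for palindromes:
  [0:3] "cbc" (len 3) => palindrome
  [4:7] "fef" (len 3) => palindrome
  [5:8] "efe" (len 3) => palindrome
Longest palindromic substring: "cbc" with length 3

3


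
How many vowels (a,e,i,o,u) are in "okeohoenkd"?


Input: okeohoenkd
Checking each character:
  'o' at position 0: vowel (running total: 1)
  'k' at position 1: consonant
  'e' at position 2: vowel (running total: 2)
  'o' at position 3: vowel (running total: 3)
  'h' at position 4: consonant
  'o' at position 5: vowel (running total: 4)
  'e' at position 6: vowel (running total: 5)
  'n' at position 7: consonant
  'k' at position 8: consonant
  'd' at position 9: consonant
Total vowels: 5

5


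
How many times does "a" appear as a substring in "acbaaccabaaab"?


Searching for "a" in "acbaaccabaaab"
Scanning each position:
  Position 0: "a" => MATCH
  Position 1: "c" => no
  Position 2: "b" => no
  Position 3: "a" => MATCH
  Position 4: "a" => MATCH
  Position 5: "c" => no
  Position 6: "c" => no
  Position 7: "a" => MATCH
  Position 8: "b" => no
  Position 9: "a" => MATCH
  Position 10: "a" => MATCH
  Position 11: "a" => MATCH
  Position 12: "b" => no
Total occurrences: 7

7


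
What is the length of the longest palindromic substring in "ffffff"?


Input: "ffffff"
Checking substrings for palindromes:
  [0:6] "ffffff" (len 6) => palindrome
  [0:5] "fffff" (len 5) => palindrome
  [1:6] "fffff" (len 5) => palindrome
  [0:4] "ffff" (len 4) => palindrome
  [1:5] "ffff" (len 4) => palindrome
  [2:6] "ffff" (len 4) => palindrome
Longest palindromic substring: "ffffff" with length 6

6


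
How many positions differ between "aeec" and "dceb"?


Comparing "aeec" and "dceb" position by position:
  Position 0: 'a' vs 'd' => DIFFER
  Position 1: 'e' vs 'c' => DIFFER
  Position 2: 'e' vs 'e' => same
  Position 3: 'c' vs 'b' => DIFFER
Positions that differ: 3

3


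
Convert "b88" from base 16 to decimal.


Input: "b88" in base 16
Positional expansion:
  Digit 'b' (value 11) x 16^2 = 2816
  Digit '8' (value 8) x 16^1 = 128
  Digit '8' (value 8) x 16^0 = 8
Sum = 2952

2952


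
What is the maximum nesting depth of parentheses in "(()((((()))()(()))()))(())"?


Input: "(()((((()))()(()))()))(())"
Tracking depth:
  Position 0 '(': depth becomes 1
  Position 1 '(': depth becomes 2
  Position 2 ')': depth becomes 1
  Position 3 '(': depth becomes 2
  Position 4 '(': depth becomes 3
  Position 5 '(': depth becomes 4
  Position 6 '(': depth becomes 5
  Position 7 '(': depth becomes 6
  Position 8 ')': depth becomes 5
  Position 9 ')': depth becomes 4
  Position 10 ')': depth becomes 3
  Position 11 '(': depth becomes 4
  Position 12 ')': depth becomes 3
  Position 13 '(': depth becomes 4
  Position 14 '(': depth becomes 5
  Position 15 ')': depth becomes 4
  Position 16 ')': depth becomes 3
  Position 17 ')': depth becomes 2
  Position 18 '(': depth becomes 3
  Position 19 ')': depth becomes 2
  Position 20 ')': depth becomes 1
  Position 21 ')': depth becomes 0
  Position 22 '(': depth becomes 1
  Position 23 '(': depth becomes 2
  Position 24 ')': depth becomes 1
  Position 25 ')': depth becomes 0
Maximum depth reached: 6

6


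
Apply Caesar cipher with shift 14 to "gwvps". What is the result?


Caesar cipher: shift "gwvps" by 14
  'g' (pos 6) + 14 = pos 20 = 'u'
  'w' (pos 22) + 14 = pos 10 = 'k'
  'v' (pos 21) + 14 = pos 9 = 'j'
  'p' (pos 15) + 14 = pos 3 = 'd'
  's' (pos 18) + 14 = pos 6 = 'g'
Result: ukjdg

ukjdg


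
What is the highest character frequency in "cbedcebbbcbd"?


Input: cbedcebbbcbd
Character counts:
  'b': 5
  'c': 3
  'd': 2
  'e': 2
Maximum frequency: 5

5


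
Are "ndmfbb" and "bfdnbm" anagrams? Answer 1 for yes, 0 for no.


Strings: "ndmfbb", "bfdnbm"
Sorted first:  bbdfmn
Sorted second: bbdfmn
Sorted forms match => anagrams

1


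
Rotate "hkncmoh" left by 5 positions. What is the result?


Input: "hkncmoh", rotate left by 5
First 5 characters: "hkncm"
Remaining characters: "oh"
Concatenate remaining + first: "oh" + "hkncm" = "ohhkncm"

ohhkncm


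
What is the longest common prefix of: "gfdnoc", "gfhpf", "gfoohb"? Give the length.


Words: gfdnoc, gfhpf, gfoohb
  Position 0: all 'g' => match
  Position 1: all 'f' => match
  Position 2: ('d', 'h', 'o') => mismatch, stop
LCP = "gf" (length 2)

2


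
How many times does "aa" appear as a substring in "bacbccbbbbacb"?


Searching for "aa" in "bacbccbbbbacb"
Scanning each position:
  Position 0: "ba" => no
  Position 1: "ac" => no
  Position 2: "cb" => no
  Position 3: "bc" => no
  Position 4: "cc" => no
  Position 5: "cb" => no
  Position 6: "bb" => no
  Position 7: "bb" => no
  Position 8: "bb" => no
  Position 9: "ba" => no
  Position 10: "ac" => no
  Position 11: "cb" => no
Total occurrences: 0

0


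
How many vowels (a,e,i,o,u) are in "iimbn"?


Input: iimbn
Checking each character:
  'i' at position 0: vowel (running total: 1)
  'i' at position 1: vowel (running total: 2)
  'm' at position 2: consonant
  'b' at position 3: consonant
  'n' at position 4: consonant
Total vowels: 2

2


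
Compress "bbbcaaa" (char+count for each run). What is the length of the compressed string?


Input: bbbcaaa
Runs:
  'b' x 3 => "b3"
  'c' x 1 => "c1"
  'a' x 3 => "a3"
Compressed: "b3c1a3"
Compressed length: 6

6


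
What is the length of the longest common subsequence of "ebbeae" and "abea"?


LCS of "ebbeae" and "abea"
DP table:
           a    b    e    a
      0    0    0    0    0
  e   0    0    0    1    1
  b   0    0    1    1    1
  b   0    0    1    1    1
  e   0    0    1    2    2
  a   0    1    1    2    3
  e   0    1    1    2    3
LCS length = dp[6][4] = 3

3


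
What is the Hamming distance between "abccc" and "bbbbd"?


Comparing "abccc" and "bbbbd" position by position:
  Position 0: 'a' vs 'b' => differ
  Position 1: 'b' vs 'b' => same
  Position 2: 'c' vs 'b' => differ
  Position 3: 'c' vs 'b' => differ
  Position 4: 'c' vs 'd' => differ
Total differences (Hamming distance): 4

4


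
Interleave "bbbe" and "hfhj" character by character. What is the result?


Interleaving "bbbe" and "hfhj":
  Position 0: 'b' from first, 'h' from second => "bh"
  Position 1: 'b' from first, 'f' from second => "bf"
  Position 2: 'b' from first, 'h' from second => "bh"
  Position 3: 'e' from first, 'j' from second => "ej"
Result: bhbfbhej

bhbfbhej


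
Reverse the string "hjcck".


Input: hjcck
Reading characters right to left:
  Position 4: 'k'
  Position 3: 'c'
  Position 2: 'c'
  Position 1: 'j'
  Position 0: 'h'
Reversed: kccjh

kccjh


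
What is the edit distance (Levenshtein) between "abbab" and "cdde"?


Computing edit distance: "abbab" -> "cdde"
DP table:
           c    d    d    e
      0    1    2    3    4
  a   1    1    2    3    4
  b   2    2    2    3    4
  b   3    3    3    3    4
  a   4    4    4    4    4
  b   5    5    5    5    5
Edit distance = dp[5][4] = 5

5


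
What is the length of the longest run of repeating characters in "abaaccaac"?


Input: "abaaccaac"
Scanning for longest run:
  Position 1 ('b'): new char, reset run to 1
  Position 2 ('a'): new char, reset run to 1
  Position 3 ('a'): continues run of 'a', length=2
  Position 4 ('c'): new char, reset run to 1
  Position 5 ('c'): continues run of 'c', length=2
  Position 6 ('a'): new char, reset run to 1
  Position 7 ('a'): continues run of 'a', length=2
  Position 8 ('c'): new char, reset run to 1
Longest run: 'a' with length 2

2


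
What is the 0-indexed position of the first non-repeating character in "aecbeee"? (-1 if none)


Input: aecbeee
Character frequencies:
  'a': 1
  'b': 1
  'c': 1
  'e': 4
Scanning left to right for freq == 1:
  Position 0 ('a'): unique! => answer = 0

0


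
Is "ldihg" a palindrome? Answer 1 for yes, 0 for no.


Input: ldihg
Reversed: ghidl
  Compare pos 0 ('l') with pos 4 ('g'): MISMATCH
  Compare pos 1 ('d') with pos 3 ('h'): MISMATCH
Result: not a palindrome

0


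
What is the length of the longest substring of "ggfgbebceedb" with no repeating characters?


Input: "ggfgbebceedb"
Sliding window (track last position of each char):
  Position 0 ('g'): window [0,0] length 1 -- new best
  Position 1 ('g'): repeat (last at 0), move window start to 1
  Position 1 ('g'): window [1,1] length 1
  Position 2 ('f'): window [1,2] length 2 -- new best
  Position 3 ('g'): repeat (last at 1), move window start to 2
  Position 3 ('g'): window [2,3] length 2
  Position 4 ('b'): window [2,4] length 3 -- new best
  Position 5 ('e'): window [2,5] length 4 -- new best
  Position 6 ('b'): repeat (last at 4), move window start to 5
  Position 6 ('b'): window [5,6] length 2
  Position 7 ('c'): window [5,7] length 3
  Position 8 ('e'): repeat (last at 5), move window start to 6
  Position 8 ('e'): window [6,8] length 3
  Position 9 ('e'): repeat (last at 8), move window start to 9
  Position 9 ('e'): window [9,9] length 1
  Position 10 ('d'): window [9,10] length 2
  Position 11 ('b'): window [9,11] length 3
Longest substring with no repeats: "fgbe" with length 4

4


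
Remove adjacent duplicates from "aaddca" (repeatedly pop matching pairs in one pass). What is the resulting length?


Input: aaddca
Stack-based adjacent duplicate removal:
  Read 'a': push. Stack: a
  Read 'a': matches stack top 'a' => pop. Stack: (empty)
  Read 'd': push. Stack: d
  Read 'd': matches stack top 'd' => pop. Stack: (empty)
  Read 'c': push. Stack: c
  Read 'a': push. Stack: ca
Final stack: "ca" (length 2)

2


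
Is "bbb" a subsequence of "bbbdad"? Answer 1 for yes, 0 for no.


Check if "bbb" is a subsequence of "bbbdad"
Greedy scan:
  Position 0 ('b'): matches sub[0] = 'b'
  Position 1 ('b'): matches sub[1] = 'b'
  Position 2 ('b'): matches sub[2] = 'b'
  Position 3 ('d'): no match needed
  Position 4 ('a'): no match needed
  Position 5 ('d'): no match needed
All 3 characters matched => is a subsequence

1


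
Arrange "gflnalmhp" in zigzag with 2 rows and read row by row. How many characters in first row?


Zigzag "gflnalmhp" into 2 rows:
Placing characters:
  'g' => row 0
  'f' => row 1
  'l' => row 0
  'n' => row 1
  'a' => row 0
  'l' => row 1
  'm' => row 0
  'h' => row 1
  'p' => row 0
Rows:
  Row 0: "glamp"
  Row 1: "fnlh"
First row length: 5

5


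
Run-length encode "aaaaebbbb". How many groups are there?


Input: aaaaebbbb
Scanning for consecutive runs:
  Group 1: 'a' x 4 (positions 0-3)
  Group 2: 'e' x 1 (positions 4-4)
  Group 3: 'b' x 4 (positions 5-8)
Total groups: 3

3


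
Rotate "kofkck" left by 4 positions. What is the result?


Input: "kofkck", rotate left by 4
First 4 characters: "kofk"
Remaining characters: "ck"
Concatenate remaining + first: "ck" + "kofk" = "ckkofk"

ckkofk


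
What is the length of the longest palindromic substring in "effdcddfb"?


Input: "effdcddfb"
Checking substrings for palindromes:
  [3:6] "dcd" (len 3) => palindrome
  [1:3] "ff" (len 2) => palindrome
  [5:7] "dd" (len 2) => palindrome
Longest palindromic substring: "dcd" with length 3

3


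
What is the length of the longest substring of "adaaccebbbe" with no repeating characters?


Input: "adaaccebbbe"
Sliding window (track last position of each char):
  Position 0 ('a'): window [0,0] length 1 -- new best
  Position 1 ('d'): window [0,1] length 2 -- new best
  Position 2 ('a'): repeat (last at 0), move window start to 1
  Position 2 ('a'): window [1,2] length 2
  Position 3 ('a'): repeat (last at 2), move window start to 3
  Position 3 ('a'): window [3,3] length 1
  Position 4 ('c'): window [3,4] length 2
  Position 5 ('c'): repeat (last at 4), move window start to 5
  Position 5 ('c'): window [5,5] length 1
  Position 6 ('e'): window [5,6] length 2
  Position 7 ('b'): window [5,7] length 3 -- new best
  Position 8 ('b'): repeat (last at 7), move window start to 8
  Position 8 ('b'): window [8,8] length 1
  Position 9 ('b'): repeat (last at 8), move window start to 9
  Position 9 ('b'): window [9,9] length 1
  Position 10 ('e'): window [9,10] length 2
Longest substring with no repeats: "ceb" with length 3

3


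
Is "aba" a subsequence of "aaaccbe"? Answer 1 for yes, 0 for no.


Check if "aba" is a subsequence of "aaaccbe"
Greedy scan:
  Position 0 ('a'): matches sub[0] = 'a'
  Position 1 ('a'): no match needed
  Position 2 ('a'): no match needed
  Position 3 ('c'): no match needed
  Position 4 ('c'): no match needed
  Position 5 ('b'): matches sub[1] = 'b'
  Position 6 ('e'): no match needed
Only matched 2/3 characters => not a subsequence

0


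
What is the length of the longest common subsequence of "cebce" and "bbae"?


LCS of "cebce" and "bbae"
DP table:
           b    b    a    e
      0    0    0    0    0
  c   0    0    0    0    0
  e   0    0    0    0    1
  b   0    1    1    1    1
  c   0    1    1    1    1
  e   0    1    1    1    2
LCS length = dp[5][4] = 2

2


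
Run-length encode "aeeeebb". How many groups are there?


Input: aeeeebb
Scanning for consecutive runs:
  Group 1: 'a' x 1 (positions 0-0)
  Group 2: 'e' x 4 (positions 1-4)
  Group 3: 'b' x 2 (positions 5-6)
Total groups: 3

3


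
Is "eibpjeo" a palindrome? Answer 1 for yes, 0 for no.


Input: eibpjeo
Reversed: oejpbie
  Compare pos 0 ('e') with pos 6 ('o'): MISMATCH
  Compare pos 1 ('i') with pos 5 ('e'): MISMATCH
  Compare pos 2 ('b') with pos 4 ('j'): MISMATCH
Result: not a palindrome

0


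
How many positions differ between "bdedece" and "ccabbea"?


Comparing "bdedece" and "ccabbea" position by position:
  Position 0: 'b' vs 'c' => DIFFER
  Position 1: 'd' vs 'c' => DIFFER
  Position 2: 'e' vs 'a' => DIFFER
  Position 3: 'd' vs 'b' => DIFFER
  Position 4: 'e' vs 'b' => DIFFER
  Position 5: 'c' vs 'e' => DIFFER
  Position 6: 'e' vs 'a' => DIFFER
Positions that differ: 7

7


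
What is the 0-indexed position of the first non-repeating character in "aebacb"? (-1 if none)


Input: aebacb
Character frequencies:
  'a': 2
  'b': 2
  'c': 1
  'e': 1
Scanning left to right for freq == 1:
  Position 0 ('a'): freq=2, skip
  Position 1 ('e'): unique! => answer = 1

1


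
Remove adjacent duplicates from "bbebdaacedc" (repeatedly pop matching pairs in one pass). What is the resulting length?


Input: bbebdaacedc
Stack-based adjacent duplicate removal:
  Read 'b': push. Stack: b
  Read 'b': matches stack top 'b' => pop. Stack: (empty)
  Read 'e': push. Stack: e
  Read 'b': push. Stack: eb
  Read 'd': push. Stack: ebd
  Read 'a': push. Stack: ebda
  Read 'a': matches stack top 'a' => pop. Stack: ebd
  Read 'c': push. Stack: ebdc
  Read 'e': push. Stack: ebdce
  Read 'd': push. Stack: ebdced
  Read 'c': push. Stack: ebdcedc
Final stack: "ebdcedc" (length 7)

7


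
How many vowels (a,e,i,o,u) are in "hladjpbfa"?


Input: hladjpbfa
Checking each character:
  'h' at position 0: consonant
  'l' at position 1: consonant
  'a' at position 2: vowel (running total: 1)
  'd' at position 3: consonant
  'j' at position 4: consonant
  'p' at position 5: consonant
  'b' at position 6: consonant
  'f' at position 7: consonant
  'a' at position 8: vowel (running total: 2)
Total vowels: 2

2


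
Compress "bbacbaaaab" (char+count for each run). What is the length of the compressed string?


Input: bbacbaaaab
Runs:
  'b' x 2 => "b2"
  'a' x 1 => "a1"
  'c' x 1 => "c1"
  'b' x 1 => "b1"
  'a' x 4 => "a4"
  'b' x 1 => "b1"
Compressed: "b2a1c1b1a4b1"
Compressed length: 12

12


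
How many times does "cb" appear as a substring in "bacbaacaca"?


Searching for "cb" in "bacbaacaca"
Scanning each position:
  Position 0: "ba" => no
  Position 1: "ac" => no
  Position 2: "cb" => MATCH
  Position 3: "ba" => no
  Position 4: "aa" => no
  Position 5: "ac" => no
  Position 6: "ca" => no
  Position 7: "ac" => no
  Position 8: "ca" => no
Total occurrences: 1

1


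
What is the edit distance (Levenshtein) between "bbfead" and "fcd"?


Computing edit distance: "bbfead" -> "fcd"
DP table:
           f    c    d
      0    1    2    3
  b   1    1    2    3
  b   2    2    2    3
  f   3    2    3    3
  e   4    3    3    4
  a   5    4    4    4
  d   6    5    5    4
Edit distance = dp[6][3] = 4

4


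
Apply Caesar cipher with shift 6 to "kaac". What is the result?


Caesar cipher: shift "kaac" by 6
  'k' (pos 10) + 6 = pos 16 = 'q'
  'a' (pos 0) + 6 = pos 6 = 'g'
  'a' (pos 0) + 6 = pos 6 = 'g'
  'c' (pos 2) + 6 = pos 8 = 'i'
Result: qggi

qggi


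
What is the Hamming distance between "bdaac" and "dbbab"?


Comparing "bdaac" and "dbbab" position by position:
  Position 0: 'b' vs 'd' => differ
  Position 1: 'd' vs 'b' => differ
  Position 2: 'a' vs 'b' => differ
  Position 3: 'a' vs 'a' => same
  Position 4: 'c' vs 'b' => differ
Total differences (Hamming distance): 4

4


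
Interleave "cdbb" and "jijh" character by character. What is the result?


Interleaving "cdbb" and "jijh":
  Position 0: 'c' from first, 'j' from second => "cj"
  Position 1: 'd' from first, 'i' from second => "di"
  Position 2: 'b' from first, 'j' from second => "bj"
  Position 3: 'b' from first, 'h' from second => "bh"
Result: cjdibjbh

cjdibjbh


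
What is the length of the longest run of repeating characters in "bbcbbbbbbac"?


Input: "bbcbbbbbbac"
Scanning for longest run:
  Position 1 ('b'): continues run of 'b', length=2
  Position 2 ('c'): new char, reset run to 1
  Position 3 ('b'): new char, reset run to 1
  Position 4 ('b'): continues run of 'b', length=2
  Position 5 ('b'): continues run of 'b', length=3
  Position 6 ('b'): continues run of 'b', length=4
  Position 7 ('b'): continues run of 'b', length=5
  Position 8 ('b'): continues run of 'b', length=6
  Position 9 ('a'): new char, reset run to 1
  Position 10 ('c'): new char, reset run to 1
Longest run: 'b' with length 6

6
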